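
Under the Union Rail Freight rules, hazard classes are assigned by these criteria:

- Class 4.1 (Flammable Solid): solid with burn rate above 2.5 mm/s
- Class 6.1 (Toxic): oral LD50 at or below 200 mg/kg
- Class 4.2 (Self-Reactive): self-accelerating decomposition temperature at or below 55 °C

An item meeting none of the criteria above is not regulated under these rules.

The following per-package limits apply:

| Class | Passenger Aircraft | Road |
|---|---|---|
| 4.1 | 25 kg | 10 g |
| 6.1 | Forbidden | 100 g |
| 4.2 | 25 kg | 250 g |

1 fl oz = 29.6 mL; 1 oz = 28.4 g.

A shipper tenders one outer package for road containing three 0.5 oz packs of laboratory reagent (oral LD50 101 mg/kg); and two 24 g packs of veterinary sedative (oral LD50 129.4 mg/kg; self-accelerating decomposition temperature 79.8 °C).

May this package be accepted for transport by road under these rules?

The laboratory reagent has oral LD50 101 mg/kg, which is ≤ 200 mg/kg, so it is Class 6.1 (Toxic).
With oral LD50 129.4 mg/kg (≤ 200 mg/kg), the veterinary sedative falls in Class 6.1.
Class 6.1 net quantity: (three 0.5 oz packs = 42.6 g) + (two 24 g packs = 48 g) = 90.6 g.
That is within the Class 6.1 road limit of 100 g.

Yes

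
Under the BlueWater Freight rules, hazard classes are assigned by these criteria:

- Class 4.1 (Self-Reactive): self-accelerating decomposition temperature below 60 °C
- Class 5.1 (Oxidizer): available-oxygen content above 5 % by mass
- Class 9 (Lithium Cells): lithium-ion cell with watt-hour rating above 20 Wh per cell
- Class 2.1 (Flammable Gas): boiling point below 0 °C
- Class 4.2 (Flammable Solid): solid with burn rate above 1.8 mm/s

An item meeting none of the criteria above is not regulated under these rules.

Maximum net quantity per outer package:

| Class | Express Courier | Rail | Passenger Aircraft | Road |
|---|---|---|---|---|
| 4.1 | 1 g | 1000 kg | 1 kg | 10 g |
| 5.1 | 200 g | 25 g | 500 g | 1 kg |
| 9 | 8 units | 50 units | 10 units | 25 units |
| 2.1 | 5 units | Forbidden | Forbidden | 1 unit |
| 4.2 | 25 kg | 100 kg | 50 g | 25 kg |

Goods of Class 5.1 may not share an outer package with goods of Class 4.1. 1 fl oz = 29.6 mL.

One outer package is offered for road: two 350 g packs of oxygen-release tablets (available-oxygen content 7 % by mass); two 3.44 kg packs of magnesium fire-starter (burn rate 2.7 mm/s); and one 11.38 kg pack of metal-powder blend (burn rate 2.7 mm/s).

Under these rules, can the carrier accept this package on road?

Oxygen-release tablets: available-oxygen content 7 % by mass > 5 % by mass → Class 5.1 (Oxidizer).
The magnesium fire-starter has burn rate 2.7 mm/s, which is > 1.8 mm/s, so it is Class 4.2 (Flammable Solid).
Metal-powder blend: burn rate 2.7 mm/s > 1.8 mm/s → Class 4.2 (Flammable Solid).
Class 5.1 quantity: two 350 g packs = 700 g.
700 g is within the road limit of 1 kg for Class 5.1.
Class 4.2 net quantity: (two 3.44 kg packs = 6.88 kg) + 11.38 kg = 18.26 kg.
18.26 kg is within the road limit of 25 kg for Class 4.2.
The segregation rule (Class 5.1 with Class 4.1) does not apply to Class 5.1 with Class 4.2.
Every hazard class is within its road limit and no segregation rule is violated.

Yes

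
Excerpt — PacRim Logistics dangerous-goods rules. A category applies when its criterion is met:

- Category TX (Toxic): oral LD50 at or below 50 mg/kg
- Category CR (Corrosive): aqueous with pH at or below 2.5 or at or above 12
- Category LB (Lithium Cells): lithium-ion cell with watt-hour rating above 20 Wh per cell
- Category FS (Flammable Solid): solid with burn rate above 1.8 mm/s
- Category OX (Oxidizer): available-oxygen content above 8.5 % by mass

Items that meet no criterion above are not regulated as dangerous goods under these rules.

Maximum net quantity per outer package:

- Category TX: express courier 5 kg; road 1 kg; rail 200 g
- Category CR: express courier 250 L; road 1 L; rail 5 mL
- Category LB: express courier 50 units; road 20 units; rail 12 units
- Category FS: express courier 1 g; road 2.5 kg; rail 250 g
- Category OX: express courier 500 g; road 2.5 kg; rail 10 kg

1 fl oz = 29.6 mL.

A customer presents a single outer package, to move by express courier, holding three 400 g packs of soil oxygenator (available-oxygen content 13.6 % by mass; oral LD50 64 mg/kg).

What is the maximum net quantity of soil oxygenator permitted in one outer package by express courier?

500 g

With available-oxygen content 13.6 % by mass (> 8.5 % by mass), the soil oxygenator falls in Category OX.
The express courier limit for Category OX is 500 g.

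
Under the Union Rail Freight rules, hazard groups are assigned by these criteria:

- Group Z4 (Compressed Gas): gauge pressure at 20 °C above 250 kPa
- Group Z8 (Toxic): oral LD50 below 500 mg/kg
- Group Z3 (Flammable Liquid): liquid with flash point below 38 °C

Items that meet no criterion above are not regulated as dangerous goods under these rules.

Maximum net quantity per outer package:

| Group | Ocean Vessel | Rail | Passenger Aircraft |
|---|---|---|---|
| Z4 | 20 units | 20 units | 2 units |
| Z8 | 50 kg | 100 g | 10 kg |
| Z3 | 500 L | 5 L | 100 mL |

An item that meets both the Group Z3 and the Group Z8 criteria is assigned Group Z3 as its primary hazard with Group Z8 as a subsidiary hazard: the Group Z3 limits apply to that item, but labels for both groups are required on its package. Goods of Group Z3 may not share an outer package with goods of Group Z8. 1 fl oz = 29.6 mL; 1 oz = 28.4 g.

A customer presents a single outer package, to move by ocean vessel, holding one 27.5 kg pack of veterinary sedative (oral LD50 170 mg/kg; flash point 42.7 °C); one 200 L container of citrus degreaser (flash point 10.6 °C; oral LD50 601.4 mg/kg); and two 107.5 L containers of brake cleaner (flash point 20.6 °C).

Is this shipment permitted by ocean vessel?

No

With oral LD50 170 mg/kg (< 500 mg/kg), the veterinary sedative falls in Group Z8.
Citrus degreaser: flash point 10.6 °C < 38 °C → Group Z3 (Flammable Liquid).
The brake cleaner has flash point 20.6 °C, which is < 38 °C, so it is Group Z3 (Flammable Liquid).
Group Z3 net quantity: 200 L + (two 107.5 L containers = 215 L) = 415 L.
415 L ≤ 500 L (ocean vessel limit, Group Z3) — within limit.
Group Z8 quantity: 27.5 kg.
27.5 kg ≤ 50 kg (ocean vessel limit, Group Z8) — within limit.
Group Z3 and Group Z8 may not share an outer package.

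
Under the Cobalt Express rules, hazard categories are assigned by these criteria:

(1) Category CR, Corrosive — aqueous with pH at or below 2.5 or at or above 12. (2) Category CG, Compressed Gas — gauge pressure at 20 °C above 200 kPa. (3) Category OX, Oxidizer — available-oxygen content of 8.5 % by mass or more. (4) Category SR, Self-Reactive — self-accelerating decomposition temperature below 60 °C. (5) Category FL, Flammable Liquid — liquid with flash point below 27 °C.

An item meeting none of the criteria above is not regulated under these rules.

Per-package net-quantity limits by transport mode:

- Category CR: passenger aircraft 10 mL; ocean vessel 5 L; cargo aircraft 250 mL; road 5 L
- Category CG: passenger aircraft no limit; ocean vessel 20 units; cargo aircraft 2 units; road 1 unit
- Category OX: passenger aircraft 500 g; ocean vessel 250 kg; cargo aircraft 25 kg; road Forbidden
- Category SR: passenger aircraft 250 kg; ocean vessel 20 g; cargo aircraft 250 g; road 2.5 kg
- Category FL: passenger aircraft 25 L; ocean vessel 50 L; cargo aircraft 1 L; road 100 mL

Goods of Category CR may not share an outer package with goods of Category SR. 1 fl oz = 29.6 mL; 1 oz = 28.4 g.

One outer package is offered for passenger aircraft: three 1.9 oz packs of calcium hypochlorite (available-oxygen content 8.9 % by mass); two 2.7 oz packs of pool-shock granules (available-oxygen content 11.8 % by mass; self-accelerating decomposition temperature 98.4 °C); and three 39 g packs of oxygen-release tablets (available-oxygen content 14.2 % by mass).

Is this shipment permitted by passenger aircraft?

With available-oxygen content 8.9 % by mass (≥ 8.5 % by mass), the calcium hypochlorite falls in Category OX.
The pool-shock granules have available-oxygen content 11.8 % by mass, which is ≥ 8.5 % by mass, so they are Category OX (Oxidizer).
The oxygen-release tablets have available-oxygen content 14.2 % by mass, which is ≥ 8.5 % by mass, so they are Category OX (Oxidizer).
Total Category OX: (three 1.9 oz packs = 161.88 g) + (two 2.7 oz packs = 153.36 g) + (three 39 g packs = 117 g) = 432.24 g.
432.24 g is within the passenger aircraft limit of 500 g for Category OX.

Yes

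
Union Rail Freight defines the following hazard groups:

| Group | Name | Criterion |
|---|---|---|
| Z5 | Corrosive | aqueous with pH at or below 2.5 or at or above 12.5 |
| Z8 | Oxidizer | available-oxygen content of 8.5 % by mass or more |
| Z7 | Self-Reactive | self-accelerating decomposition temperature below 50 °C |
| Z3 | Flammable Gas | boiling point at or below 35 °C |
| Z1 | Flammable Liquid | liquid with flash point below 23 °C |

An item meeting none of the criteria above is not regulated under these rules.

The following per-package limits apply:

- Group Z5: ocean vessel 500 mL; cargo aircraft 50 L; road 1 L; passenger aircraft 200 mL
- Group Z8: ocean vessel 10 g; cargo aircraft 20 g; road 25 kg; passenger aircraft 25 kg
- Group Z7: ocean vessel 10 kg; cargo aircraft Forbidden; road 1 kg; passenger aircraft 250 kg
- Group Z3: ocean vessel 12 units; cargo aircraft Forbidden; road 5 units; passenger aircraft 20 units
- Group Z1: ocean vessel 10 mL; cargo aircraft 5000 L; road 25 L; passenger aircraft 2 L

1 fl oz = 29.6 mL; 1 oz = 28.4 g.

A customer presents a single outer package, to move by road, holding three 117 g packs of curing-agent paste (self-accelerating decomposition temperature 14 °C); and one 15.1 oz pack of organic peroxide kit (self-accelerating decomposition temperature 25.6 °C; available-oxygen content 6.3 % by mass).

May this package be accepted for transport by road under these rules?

Curing-agent paste: self-accelerating decomposition temperature 14 °C < 50 °C → Group Z7 (Self-Reactive).
Organic peroxide kit: self-accelerating decomposition temperature 25.6 °C < 50 °C → Group Z7 (Self-Reactive).
Group Z7 net quantity: (three 117 g packs = 351 g) + (one 15.1 oz pack = 428.84 g) = 779.84 g.
779.84 g is within the road limit of 1 kg for Group Z7.

Yes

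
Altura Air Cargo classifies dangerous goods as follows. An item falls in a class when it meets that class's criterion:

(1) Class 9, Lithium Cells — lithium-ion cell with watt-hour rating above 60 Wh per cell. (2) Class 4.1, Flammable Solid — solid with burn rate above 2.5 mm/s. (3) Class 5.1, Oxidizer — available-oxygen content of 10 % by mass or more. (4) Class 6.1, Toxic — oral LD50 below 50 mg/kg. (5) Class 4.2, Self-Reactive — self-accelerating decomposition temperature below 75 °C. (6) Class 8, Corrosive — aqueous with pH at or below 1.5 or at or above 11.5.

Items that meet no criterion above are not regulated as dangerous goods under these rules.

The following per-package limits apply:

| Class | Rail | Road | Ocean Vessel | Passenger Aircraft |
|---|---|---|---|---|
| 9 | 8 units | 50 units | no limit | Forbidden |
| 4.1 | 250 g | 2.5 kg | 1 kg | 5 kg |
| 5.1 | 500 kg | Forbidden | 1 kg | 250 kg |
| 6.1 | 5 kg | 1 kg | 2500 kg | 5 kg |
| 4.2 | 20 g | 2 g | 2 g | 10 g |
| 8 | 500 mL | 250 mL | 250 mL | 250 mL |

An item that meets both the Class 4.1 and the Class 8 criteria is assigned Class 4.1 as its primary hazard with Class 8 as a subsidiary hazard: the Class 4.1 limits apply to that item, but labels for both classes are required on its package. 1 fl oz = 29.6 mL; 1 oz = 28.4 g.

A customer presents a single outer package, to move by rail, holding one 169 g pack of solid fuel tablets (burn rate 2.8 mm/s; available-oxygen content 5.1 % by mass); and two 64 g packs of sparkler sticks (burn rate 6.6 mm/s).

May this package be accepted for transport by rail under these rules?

With burn rate 2.8 mm/s (> 2.5 mm/s), the solid fuel tablets fall in Class 4.1.
With burn rate 6.6 mm/s (> 2.5 mm/s), the sparkler sticks fall in Class 4.1.
Total Class 4.1: 169 g + (two 64 g packs = 128 g) = 297 g.
297 g exceeds the rail limit of 250 g for Class 4.1.

No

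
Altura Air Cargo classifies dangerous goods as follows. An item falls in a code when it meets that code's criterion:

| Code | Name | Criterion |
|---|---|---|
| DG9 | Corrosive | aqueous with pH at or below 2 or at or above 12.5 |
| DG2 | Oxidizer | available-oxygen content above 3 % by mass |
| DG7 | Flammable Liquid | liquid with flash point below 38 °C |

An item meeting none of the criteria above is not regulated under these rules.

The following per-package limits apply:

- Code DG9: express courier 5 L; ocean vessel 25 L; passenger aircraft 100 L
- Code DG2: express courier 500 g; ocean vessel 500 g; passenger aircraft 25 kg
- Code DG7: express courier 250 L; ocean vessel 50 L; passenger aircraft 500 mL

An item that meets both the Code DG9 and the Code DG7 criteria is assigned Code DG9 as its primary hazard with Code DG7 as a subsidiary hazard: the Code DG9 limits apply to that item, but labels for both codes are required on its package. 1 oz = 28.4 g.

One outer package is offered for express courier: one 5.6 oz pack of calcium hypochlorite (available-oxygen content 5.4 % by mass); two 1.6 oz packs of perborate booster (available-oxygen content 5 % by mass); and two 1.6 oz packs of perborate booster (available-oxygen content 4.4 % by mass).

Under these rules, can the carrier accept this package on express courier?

Yes

The calcium hypochlorite has available-oxygen content 5.4 % by mass, which is > 3 % by mass, so it is Code DG2 (Oxidizer).
With available-oxygen content 5 % by mass (> 3 % by mass), the perborate booster falls in Code DG2.
Available-oxygen content 4.4 % by mass meets the Code DG2 criterion (Oxidizer), so the perborate booster is Code DG2.
Code DG2 net quantity: (one 5.6 oz pack = 159.04 g) + (two 1.6 oz packs = 90.88 g) + (two 1.6 oz packs = 90.88 g) = 340.8 g.
That is within the Code DG2 express courier limit of 500 g.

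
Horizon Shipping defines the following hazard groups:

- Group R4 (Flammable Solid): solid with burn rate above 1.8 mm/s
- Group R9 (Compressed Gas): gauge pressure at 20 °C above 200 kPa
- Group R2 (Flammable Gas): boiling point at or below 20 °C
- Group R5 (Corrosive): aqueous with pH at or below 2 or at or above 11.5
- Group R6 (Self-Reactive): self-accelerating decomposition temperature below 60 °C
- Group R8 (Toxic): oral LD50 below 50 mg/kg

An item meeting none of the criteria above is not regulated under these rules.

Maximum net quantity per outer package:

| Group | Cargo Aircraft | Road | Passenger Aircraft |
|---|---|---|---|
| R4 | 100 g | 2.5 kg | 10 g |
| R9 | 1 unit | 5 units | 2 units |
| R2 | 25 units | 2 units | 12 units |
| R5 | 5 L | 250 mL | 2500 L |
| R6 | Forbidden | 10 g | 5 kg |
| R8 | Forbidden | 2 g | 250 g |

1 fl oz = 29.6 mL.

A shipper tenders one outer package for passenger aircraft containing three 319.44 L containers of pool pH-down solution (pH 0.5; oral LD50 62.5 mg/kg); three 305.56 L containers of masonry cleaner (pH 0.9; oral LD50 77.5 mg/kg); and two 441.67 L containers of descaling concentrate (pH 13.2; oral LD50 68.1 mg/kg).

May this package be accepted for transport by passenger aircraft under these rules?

pH 0.5 meets the Group R5 criterion (Corrosive), so the pool pH-down solution is Group R5.
Masonry cleaner: pH 0.9 ≤ 2 → Group R5 (Corrosive).
The descaling concentrate has pH 13.2, which is ≥ 11.5, so it is Group R5 (Corrosive).
Total Group R5: (three 319.44 L containers = 958.32 L) + (three 305.56 L containers = 916.68 L) + (two 441.67 L containers = 883.34 L) = 2758.34 L.
2758.34 L exceeds the passenger aircraft limit of 2500 L for Group R5.

No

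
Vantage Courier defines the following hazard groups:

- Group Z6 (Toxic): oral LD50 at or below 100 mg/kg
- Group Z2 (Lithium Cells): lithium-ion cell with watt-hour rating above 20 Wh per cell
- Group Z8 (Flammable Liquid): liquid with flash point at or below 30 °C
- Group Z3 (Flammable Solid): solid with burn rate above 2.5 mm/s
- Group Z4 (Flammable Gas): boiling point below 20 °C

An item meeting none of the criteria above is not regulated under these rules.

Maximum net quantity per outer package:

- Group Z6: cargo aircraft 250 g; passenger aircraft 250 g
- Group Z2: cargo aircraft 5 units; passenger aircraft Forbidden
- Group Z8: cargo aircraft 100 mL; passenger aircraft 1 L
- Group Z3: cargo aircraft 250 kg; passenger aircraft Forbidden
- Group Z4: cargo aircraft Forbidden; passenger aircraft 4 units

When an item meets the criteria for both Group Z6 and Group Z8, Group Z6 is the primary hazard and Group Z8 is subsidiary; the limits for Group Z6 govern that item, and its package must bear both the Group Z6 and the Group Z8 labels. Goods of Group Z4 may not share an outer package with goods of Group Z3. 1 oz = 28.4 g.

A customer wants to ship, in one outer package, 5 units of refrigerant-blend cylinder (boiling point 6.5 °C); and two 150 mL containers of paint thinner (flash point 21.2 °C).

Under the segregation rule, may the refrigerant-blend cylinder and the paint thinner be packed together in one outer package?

Yes

With boiling point 6.5 °C (< 20 °C), the refrigerant-blend cylinder falls in Group Z4.
Flash point 21.2 °C meets the Group Z8 criterion (Flammable Liquid), so the paint thinner is Group Z8.
No segregation rule bars Group Z4 with Group Z8.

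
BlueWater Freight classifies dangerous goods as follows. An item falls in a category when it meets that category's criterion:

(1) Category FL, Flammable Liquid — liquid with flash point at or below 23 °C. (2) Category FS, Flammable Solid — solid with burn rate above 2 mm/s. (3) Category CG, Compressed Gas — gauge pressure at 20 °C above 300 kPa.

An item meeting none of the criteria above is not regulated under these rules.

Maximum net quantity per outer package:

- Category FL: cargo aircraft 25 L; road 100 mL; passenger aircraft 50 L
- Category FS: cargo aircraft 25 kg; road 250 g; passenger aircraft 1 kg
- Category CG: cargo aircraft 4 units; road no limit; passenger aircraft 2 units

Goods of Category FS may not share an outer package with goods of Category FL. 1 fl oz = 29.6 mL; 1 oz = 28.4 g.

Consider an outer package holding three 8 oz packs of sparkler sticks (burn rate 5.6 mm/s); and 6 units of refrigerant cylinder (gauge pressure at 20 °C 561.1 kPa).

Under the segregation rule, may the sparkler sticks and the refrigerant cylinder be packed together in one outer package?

With burn rate 5.6 mm/s (> 2 mm/s), the sparkler sticks fall in Category FS.
The refrigerant cylinder has gauge pressure at 20 °C 561.1 kPa, which is > 300 kPa, so it is Category CG (Compressed Gas).
No segregation rule bars Category FS with Category CG.

Yes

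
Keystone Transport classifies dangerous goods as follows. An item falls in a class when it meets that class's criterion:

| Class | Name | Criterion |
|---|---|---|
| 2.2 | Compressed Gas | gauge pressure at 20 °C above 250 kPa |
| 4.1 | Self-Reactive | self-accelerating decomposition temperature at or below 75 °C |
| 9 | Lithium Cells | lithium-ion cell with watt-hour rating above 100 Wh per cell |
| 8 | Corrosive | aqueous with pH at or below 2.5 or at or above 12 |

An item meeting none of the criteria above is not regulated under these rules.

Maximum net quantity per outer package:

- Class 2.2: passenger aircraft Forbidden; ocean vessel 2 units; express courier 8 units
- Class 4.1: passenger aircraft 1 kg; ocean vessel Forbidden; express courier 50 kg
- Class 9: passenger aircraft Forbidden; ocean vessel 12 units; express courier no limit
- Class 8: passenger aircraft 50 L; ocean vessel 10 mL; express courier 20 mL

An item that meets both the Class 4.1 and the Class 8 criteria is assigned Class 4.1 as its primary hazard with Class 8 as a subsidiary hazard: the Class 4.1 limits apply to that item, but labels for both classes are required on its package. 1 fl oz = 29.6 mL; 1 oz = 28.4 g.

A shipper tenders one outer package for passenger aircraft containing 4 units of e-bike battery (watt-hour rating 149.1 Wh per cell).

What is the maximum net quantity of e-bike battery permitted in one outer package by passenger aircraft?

With watt-hour rating 149.1 Wh per cell (> 100 Wh per cell), the e-bike battery falls in Class 9.
The passenger aircraft limit for Class 9 is Forbidden.

Forbidden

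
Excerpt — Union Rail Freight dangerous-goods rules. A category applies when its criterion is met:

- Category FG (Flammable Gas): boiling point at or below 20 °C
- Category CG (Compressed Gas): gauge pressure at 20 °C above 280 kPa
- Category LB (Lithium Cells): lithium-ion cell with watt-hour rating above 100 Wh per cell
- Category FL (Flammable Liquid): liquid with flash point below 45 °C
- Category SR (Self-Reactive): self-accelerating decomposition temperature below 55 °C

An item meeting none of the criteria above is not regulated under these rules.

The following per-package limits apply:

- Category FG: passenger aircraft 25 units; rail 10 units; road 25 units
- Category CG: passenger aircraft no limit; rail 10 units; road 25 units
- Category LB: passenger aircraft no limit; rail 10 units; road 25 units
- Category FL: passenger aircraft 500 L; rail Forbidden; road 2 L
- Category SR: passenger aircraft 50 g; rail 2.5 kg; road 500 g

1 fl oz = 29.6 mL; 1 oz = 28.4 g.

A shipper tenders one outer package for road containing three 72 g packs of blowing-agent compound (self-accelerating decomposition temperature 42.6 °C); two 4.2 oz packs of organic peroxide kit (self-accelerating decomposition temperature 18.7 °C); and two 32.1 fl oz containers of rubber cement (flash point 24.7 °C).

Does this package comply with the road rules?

Yes

The blowing-agent compound has self-accelerating decomposition temperature 42.6 °C, which is < 55 °C, so it is Category SR (Self-Reactive).
The organic peroxide kit has self-accelerating decomposition temperature 18.7 °C, which is < 55 °C, so it is Category SR (Self-Reactive).
With flash point 24.7 °C (< 45 °C), the rubber cement falls in Category FL.
Category SR net quantity: (three 72 g packs = 216 g) + (two 4.2 oz packs = 238.56 g) = 454.56 g.
454.56 g ≤ 500 g (road limit, Category SR) — within limit.
Category FL quantity: two 32.1 fl oz containers = 1900.32 mL.
1900.32 mL ≤ 2 L (road limit, Category FL) — within limit.
Every hazard category is within its road limit and no segregation rule is violated.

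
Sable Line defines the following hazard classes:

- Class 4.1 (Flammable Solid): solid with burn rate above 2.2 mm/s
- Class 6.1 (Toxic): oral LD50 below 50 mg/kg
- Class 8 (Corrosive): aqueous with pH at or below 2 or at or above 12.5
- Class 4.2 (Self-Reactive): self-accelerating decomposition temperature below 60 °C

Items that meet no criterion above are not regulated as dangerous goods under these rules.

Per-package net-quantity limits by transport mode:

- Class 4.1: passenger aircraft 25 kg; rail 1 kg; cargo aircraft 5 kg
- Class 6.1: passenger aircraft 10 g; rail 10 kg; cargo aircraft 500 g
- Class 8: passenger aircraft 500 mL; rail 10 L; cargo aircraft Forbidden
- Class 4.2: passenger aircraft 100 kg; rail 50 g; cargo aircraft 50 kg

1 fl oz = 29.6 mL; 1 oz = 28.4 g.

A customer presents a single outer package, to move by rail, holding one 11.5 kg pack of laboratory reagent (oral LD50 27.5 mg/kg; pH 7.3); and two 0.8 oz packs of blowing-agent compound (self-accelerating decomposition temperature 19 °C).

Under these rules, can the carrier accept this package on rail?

No

Oral LD50 27.5 mg/kg meets the Class 6.1 criterion (Toxic), so the laboratory reagent is Class 6.1.
Blowing-agent compound: self-accelerating decomposition temperature 19 °C < 60 °C → Class 4.2 (Self-Reactive).
Class 6.1 quantity: 11.5 kg.
11.5 kg exceeds the rail limit of 10 kg for Class 6.1.
Class 4.2 quantity: two 0.8 oz packs = 45.44 g.
45.44 g ≤ 50 g (rail limit, Class 4.2) — within limit.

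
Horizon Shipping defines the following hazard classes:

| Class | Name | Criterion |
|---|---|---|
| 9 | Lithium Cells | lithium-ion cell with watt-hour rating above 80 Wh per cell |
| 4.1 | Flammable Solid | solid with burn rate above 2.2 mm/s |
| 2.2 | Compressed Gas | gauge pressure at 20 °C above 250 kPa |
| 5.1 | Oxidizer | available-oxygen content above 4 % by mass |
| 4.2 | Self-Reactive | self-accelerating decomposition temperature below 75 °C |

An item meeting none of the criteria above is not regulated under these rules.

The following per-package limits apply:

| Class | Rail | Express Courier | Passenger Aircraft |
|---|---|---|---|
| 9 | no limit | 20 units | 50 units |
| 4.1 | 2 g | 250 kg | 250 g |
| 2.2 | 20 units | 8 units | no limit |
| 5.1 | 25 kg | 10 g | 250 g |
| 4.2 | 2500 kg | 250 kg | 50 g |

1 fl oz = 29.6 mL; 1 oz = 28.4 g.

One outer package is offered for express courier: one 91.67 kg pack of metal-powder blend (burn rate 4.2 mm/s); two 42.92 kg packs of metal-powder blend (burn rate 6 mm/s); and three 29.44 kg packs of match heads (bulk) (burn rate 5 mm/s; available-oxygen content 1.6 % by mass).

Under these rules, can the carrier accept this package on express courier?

The metal-powder blend has burn rate 4.2 mm/s, which is > 2.2 mm/s, so it is Class 4.1 (Flammable Solid).
Burn rate 6 mm/s meets the Class 4.1 criterion (Flammable Solid), so the metal-powder blend is Class 4.1.
The match heads (bulk) have burn rate 5 mm/s, which is > 2.2 mm/s, so they are Class 4.1 (Flammable Solid).
Class 4.1 net quantity: 91.67 kg + (two 42.92 kg packs = 85.84 kg) + (three 29.44 kg packs = 88.32 kg) = 265.83 kg.
265.83 kg exceeds the express courier limit of 250 kg for Class 4.1.

No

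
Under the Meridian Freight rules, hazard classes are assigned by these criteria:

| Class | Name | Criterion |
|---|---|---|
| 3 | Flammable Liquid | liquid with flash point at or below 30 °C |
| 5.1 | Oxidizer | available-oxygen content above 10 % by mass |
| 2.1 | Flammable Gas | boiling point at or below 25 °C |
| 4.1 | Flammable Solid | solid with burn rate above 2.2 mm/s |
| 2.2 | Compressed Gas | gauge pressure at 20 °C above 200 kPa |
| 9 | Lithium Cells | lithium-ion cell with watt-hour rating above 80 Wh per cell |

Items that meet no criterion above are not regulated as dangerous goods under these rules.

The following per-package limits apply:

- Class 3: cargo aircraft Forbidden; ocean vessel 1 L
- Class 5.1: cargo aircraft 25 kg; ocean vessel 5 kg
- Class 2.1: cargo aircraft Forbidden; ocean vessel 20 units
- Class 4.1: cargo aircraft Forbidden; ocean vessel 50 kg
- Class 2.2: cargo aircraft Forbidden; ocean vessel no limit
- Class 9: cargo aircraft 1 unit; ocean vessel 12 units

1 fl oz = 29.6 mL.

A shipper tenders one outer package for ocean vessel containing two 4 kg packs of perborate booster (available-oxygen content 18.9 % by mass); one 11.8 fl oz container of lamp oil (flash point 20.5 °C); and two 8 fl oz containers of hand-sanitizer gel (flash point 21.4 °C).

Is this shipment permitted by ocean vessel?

No

Perborate booster: available-oxygen content 18.9 % by mass > 10 % by mass → Class 5.1 (Oxidizer).
Flash point 20.5 °C meets the Class 3 criterion (Flammable Liquid), so the lamp oil is Class 3.
With flash point 21.4 °C (≤ 30 °C), the hand-sanitizer gel falls in Class 3.
Class 5.1 quantity: two 4 kg packs = 8 kg.
8 kg exceeds the ocean vessel limit of 5 kg for Class 5.1.
Total Class 3: (one 11.8 fl oz container = 349.28 mL) + (two 8 fl oz containers = 473.6 mL) = 822.88 mL.
822.88 mL ≤ 1 L (ocean vessel limit, Class 3) — within limit.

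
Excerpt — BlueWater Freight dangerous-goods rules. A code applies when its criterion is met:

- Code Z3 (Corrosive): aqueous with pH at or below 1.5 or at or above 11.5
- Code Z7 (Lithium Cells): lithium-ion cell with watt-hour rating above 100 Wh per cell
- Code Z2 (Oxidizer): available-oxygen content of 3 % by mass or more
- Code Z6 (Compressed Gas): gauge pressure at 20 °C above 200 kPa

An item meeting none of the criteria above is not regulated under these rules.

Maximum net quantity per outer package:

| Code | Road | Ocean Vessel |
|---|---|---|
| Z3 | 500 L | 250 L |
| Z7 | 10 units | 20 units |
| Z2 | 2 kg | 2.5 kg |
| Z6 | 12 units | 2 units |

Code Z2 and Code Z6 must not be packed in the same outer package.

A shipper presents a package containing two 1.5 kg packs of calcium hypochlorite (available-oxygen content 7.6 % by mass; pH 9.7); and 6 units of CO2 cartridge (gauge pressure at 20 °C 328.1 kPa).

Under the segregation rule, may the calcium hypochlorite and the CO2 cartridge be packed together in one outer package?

Calcium hypochlorite: available-oxygen content 7.6 % by mass ≥ 3 % by mass → Code Z2 (Oxidizer).
With gauge pressure at 20 °C 328.1 kPa (> 200 kPa), the CO2 cartridge falls in Code Z6.
Code Z2 and Code Z6 may not share an outer package.

No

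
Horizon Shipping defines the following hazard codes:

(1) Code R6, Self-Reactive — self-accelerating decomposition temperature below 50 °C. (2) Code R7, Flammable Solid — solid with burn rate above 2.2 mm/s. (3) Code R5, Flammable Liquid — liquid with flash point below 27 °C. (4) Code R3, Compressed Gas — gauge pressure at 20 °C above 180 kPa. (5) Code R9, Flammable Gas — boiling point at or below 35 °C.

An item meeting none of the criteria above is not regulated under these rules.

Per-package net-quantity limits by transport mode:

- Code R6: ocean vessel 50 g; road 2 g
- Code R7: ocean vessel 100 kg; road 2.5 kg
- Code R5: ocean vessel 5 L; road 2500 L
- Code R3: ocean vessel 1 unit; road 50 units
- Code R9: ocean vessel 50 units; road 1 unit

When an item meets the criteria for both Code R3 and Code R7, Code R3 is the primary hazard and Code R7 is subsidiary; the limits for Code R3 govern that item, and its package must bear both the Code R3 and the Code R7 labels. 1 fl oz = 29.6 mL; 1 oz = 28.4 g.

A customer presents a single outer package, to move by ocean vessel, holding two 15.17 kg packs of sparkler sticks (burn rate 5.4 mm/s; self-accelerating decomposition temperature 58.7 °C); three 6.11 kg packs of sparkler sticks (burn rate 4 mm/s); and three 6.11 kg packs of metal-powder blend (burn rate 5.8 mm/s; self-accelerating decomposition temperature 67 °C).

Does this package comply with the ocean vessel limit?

Sparkler sticks: burn rate 5.4 mm/s > 2.2 mm/s → Code R7 (Flammable Solid).
Burn rate 4 mm/s meets the Code R7 criterion (Flammable Solid), so the sparkler sticks are Code R7.
With burn rate 5.8 mm/s (> 2.2 mm/s), the metal-powder blend falls in Code R7.
Total Code R7: (two 15.17 kg packs = 30.34 kg) + (three 6.11 kg packs = 18.33 kg) + (three 6.11 kg packs = 18.33 kg) = 67 kg.
That is within the Code R7 ocean vessel limit of 100 kg.

Yes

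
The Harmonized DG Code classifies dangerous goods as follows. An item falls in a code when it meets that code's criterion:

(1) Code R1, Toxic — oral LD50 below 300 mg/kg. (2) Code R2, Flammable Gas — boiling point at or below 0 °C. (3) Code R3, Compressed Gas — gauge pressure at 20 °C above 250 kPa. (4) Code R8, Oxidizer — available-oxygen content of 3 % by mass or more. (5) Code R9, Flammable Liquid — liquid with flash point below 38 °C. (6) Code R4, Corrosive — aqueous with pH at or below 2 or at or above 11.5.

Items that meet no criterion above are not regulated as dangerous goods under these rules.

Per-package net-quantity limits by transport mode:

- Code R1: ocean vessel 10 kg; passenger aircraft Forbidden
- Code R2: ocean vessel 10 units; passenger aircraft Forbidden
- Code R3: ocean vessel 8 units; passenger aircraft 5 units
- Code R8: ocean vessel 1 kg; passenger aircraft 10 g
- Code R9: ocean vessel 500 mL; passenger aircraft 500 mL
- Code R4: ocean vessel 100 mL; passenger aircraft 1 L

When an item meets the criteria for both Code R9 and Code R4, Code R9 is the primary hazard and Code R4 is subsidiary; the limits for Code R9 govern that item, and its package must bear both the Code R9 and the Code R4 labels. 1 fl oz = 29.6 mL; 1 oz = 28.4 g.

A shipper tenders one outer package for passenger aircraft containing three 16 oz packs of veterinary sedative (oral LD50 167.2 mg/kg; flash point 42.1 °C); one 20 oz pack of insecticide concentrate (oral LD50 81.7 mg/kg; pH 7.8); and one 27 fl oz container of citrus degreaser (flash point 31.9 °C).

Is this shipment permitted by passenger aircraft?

No

Oral LD50 167.2 mg/kg meets the Code R1 criterion (Toxic), so the veterinary sedative is Code R1.
Insecticide concentrate: oral LD50 81.7 mg/kg < 300 mg/kg → Code R1 (Toxic).
Flash point 31.9 °C meets the Code R9 criterion (Flammable Liquid), so the citrus degreaser is Code R9.
Code R1 net quantity: (three 16 oz packs = 1363.2 g) + (one 20 oz pack = 568 g) = 1931.2 g.
Code R1 is Forbidden by passenger aircraft.
Code R9 quantity: one 27 fl oz container = 799.2 mL.
799.2 mL > 500 mL (passenger aircraft limit, Code R9) — over the limit.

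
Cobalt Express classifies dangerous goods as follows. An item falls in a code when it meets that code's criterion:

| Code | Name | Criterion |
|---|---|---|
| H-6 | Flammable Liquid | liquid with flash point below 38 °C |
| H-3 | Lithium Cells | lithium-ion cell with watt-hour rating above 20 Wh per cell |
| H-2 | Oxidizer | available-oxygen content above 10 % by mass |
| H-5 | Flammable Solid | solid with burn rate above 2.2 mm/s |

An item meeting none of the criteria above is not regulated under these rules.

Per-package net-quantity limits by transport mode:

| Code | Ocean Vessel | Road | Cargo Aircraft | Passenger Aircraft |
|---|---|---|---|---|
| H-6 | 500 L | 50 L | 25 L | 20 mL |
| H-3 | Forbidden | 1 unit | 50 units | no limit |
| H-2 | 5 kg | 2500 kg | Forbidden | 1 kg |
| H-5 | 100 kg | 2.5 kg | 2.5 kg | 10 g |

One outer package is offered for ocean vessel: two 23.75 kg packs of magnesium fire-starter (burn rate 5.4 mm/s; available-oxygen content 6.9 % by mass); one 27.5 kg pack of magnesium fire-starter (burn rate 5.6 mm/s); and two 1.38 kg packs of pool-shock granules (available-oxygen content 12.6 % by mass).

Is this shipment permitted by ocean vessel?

With burn rate 5.4 mm/s (> 2.2 mm/s), the magnesium fire-starter falls in Code H-5.
Magnesium fire-starter: burn rate 5.6 mm/s > 2.2 mm/s → Code H-5 (Flammable Solid).
The pool-shock granules have available-oxygen content 12.6 % by mass, which is > 10 % by mass, so they are Code H-2 (Oxidizer).
Total Code H-5: (two 23.75 kg packs = 47.5 kg) + 27.5 kg = 75 kg.
That is within the Code H-5 ocean vessel limit of 100 kg.
Code H-2 quantity: two 1.38 kg packs = 2.76 kg.
That is within the Code H-2 ocean vessel limit of 5 kg.
Every hazard code is within its ocean vessel limit and no segregation rule is violated.

Yes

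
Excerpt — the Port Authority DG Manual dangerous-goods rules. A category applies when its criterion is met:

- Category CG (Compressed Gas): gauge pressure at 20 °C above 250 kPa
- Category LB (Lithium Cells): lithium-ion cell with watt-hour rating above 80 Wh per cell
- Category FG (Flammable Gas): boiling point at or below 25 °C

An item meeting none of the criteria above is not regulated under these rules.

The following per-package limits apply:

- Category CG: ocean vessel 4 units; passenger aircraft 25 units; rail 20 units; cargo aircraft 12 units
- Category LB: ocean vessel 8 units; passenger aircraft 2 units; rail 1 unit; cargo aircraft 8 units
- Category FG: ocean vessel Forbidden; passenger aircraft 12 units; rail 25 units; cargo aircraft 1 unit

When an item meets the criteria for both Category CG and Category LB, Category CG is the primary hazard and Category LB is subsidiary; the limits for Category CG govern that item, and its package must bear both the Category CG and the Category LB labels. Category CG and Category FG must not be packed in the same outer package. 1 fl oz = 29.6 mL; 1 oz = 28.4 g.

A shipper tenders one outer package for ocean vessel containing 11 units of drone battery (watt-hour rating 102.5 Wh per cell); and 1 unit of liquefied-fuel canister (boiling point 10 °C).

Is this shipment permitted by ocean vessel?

No

The drone battery has watt-hour rating 102.5 Wh per cell, which is > 80 Wh per cell, so it is Category LB (Lithium Cells).
The liquefied-fuel canister has boiling point 10 °C, which is ≤ 25 °C, so it is Category FG (Flammable Gas).
Category LB quantity: 11 units.
11 units > 8 units (ocean vessel limit, Category LB) — over the limit.
Category FG quantity: 1 unit.
Category FG is Forbidden by ocean vessel.
The segregation rule (Category CG with Category FG) does not apply to Category LB with Category FG.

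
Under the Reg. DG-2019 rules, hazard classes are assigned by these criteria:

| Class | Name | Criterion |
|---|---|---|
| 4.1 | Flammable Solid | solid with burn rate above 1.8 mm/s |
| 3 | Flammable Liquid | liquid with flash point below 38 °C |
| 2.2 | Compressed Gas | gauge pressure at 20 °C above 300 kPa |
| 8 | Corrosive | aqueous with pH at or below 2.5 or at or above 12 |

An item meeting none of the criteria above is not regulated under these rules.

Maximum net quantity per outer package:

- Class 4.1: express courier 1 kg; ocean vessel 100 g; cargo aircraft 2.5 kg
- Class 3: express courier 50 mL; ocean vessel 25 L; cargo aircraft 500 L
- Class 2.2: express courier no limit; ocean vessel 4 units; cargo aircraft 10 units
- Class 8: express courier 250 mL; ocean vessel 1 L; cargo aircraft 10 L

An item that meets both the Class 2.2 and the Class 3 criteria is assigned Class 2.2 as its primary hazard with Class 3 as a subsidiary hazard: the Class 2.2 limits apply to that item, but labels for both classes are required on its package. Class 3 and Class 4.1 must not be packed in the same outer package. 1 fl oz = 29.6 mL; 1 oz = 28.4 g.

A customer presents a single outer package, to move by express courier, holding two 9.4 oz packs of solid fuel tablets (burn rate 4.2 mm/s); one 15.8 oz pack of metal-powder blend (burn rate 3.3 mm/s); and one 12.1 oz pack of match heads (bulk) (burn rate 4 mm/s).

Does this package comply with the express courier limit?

No

The solid fuel tablets have burn rate 4.2 mm/s, which is > 1.8 mm/s, so they are Class 4.1 (Flammable Solid).
With burn rate 3.3 mm/s (> 1.8 mm/s), the metal-powder blend falls in Class 4.1.
Burn rate 4 mm/s meets the Class 4.1 criterion (Flammable Solid), so the match heads (bulk) are Class 4.1.
Class 4.1 net quantity: (two 9.4 oz packs = 533.92 g) + (one 15.8 oz pack = 448.72 g) + (one 12.1 oz pack = 343.64 g) = 1326.28 g.
1326.28 g exceeds the express courier limit of 1 kg for Class 4.1.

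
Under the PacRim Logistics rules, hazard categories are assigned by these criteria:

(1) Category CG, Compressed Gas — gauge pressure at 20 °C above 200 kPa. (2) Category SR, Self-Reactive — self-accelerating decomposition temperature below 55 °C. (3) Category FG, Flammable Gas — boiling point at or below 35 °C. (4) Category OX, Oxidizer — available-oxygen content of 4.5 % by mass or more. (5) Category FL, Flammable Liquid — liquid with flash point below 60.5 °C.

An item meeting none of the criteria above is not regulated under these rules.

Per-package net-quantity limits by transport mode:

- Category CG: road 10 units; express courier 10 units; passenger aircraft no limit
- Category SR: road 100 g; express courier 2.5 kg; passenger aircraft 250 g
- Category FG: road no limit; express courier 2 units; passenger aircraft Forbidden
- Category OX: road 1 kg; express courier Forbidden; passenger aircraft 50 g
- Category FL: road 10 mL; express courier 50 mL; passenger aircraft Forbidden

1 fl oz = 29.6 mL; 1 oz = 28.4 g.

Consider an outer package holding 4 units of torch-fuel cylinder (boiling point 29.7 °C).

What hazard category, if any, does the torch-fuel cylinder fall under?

Boiling point 29.7 °C meets the Category FG criterion (Flammable Gas), so the torch-fuel cylinder is Category FG.

Category FG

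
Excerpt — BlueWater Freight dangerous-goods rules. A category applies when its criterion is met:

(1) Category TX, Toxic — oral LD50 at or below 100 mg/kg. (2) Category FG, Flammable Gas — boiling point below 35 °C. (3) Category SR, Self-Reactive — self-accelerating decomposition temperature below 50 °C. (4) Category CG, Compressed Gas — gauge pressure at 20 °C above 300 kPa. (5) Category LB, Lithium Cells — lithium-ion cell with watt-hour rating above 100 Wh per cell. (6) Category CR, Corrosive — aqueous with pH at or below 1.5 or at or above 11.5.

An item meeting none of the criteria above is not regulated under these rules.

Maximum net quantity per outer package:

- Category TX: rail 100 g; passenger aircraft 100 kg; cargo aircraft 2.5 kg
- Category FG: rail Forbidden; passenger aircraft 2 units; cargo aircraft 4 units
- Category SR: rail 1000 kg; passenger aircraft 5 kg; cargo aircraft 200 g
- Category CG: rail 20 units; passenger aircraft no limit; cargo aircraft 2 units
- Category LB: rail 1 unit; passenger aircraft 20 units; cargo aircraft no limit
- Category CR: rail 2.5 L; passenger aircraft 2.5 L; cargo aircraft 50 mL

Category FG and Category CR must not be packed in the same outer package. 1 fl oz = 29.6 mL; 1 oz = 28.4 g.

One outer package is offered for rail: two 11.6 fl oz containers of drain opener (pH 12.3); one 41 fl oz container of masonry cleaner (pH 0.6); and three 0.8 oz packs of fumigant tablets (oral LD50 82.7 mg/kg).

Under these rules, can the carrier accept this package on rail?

With pH 12.3 (≥ 11.5), the drain opener falls in Category CR.
The masonry cleaner has pH 0.6, which is ≤ 1.5, so it is Category CR (Corrosive).
The fumigant tablets have oral LD50 82.7 mg/kg, which is ≤ 100 mg/kg, so they are Category TX (Toxic).
Category CR net quantity: (two 11.6 fl oz containers = 686.72 mL) + (one 41 fl oz container = 1213.6 mL) = 1900.32 mL.
1900.32 mL ≤ 2.5 L (rail limit, Category CR) — within limit.
Category TX quantity: three 0.8 oz packs = 68.16 g.
That is within the Category TX rail limit of 100 g.
The segregation rule (Category FG with Category CR) does not apply to Category CR with Category TX.
Every hazard category is within its rail limit and no segregation rule is violated.

Yes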